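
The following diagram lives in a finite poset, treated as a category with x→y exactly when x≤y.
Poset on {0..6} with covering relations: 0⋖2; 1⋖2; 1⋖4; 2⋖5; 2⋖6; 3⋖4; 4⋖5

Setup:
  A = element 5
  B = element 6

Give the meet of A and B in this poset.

{x : x≤A ∧ x≤B} = {0,1,2}  (A=5, B=6)
  0 ≤ 2
  1 ≤ 2
  2 ≤ 2
glb = 2

Answer: A∧B = 2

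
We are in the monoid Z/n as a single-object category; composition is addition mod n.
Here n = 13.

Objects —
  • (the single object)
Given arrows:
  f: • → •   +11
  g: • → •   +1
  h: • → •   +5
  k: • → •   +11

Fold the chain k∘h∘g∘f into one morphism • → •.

Answer: +2

Trace:
  0 +11≡11 +1≡12 +5≡4 +11≡2  (mod 13)
⟦path⟧: +2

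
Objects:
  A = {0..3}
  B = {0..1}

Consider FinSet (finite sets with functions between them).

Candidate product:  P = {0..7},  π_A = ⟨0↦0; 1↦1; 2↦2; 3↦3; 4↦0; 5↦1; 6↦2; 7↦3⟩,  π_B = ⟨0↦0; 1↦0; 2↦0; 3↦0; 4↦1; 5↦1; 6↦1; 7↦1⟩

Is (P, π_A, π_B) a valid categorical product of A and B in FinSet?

|A|·|B| = 4·2 = 8;  |P| = 8
Check the pairing map k ↦ (π_A(k), π_B(k)):
  0 ↦ (0,0)
  1 ↦ (1,0)
  2 ↦ (2,0)
  3 ↦ (3,0)
  4 ↦ (0,1)
  5 ↦ (1,1)
  6 ↦ (2,1)
  7 ↦ (3,1)
distinct pairs in image: 8 / 8 needed
  → bijection onto A×B; projections well-typed.

Answer: VALID PRODUCT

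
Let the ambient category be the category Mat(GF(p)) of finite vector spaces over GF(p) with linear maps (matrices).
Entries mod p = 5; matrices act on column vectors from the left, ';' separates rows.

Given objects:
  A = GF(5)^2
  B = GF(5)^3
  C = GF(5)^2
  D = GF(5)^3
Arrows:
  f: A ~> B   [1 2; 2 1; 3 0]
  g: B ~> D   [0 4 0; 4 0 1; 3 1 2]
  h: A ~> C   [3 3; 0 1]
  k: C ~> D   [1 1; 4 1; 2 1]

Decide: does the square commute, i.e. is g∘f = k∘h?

Answer: COMMUTES

Work:
Along f;g (path 1):
  e0=(1,0) f~>(1,2,3) g~>(3,2,1)
  e1=(0,1) f~>(2,1,0) g~>(4,3,2)
  composite₁ = [3 4; 2 3; 1 2]
Along h;k (path 2):
  e0=(1,0) h~>(3,0) k~>(3,2,1)
  e1=(0,1) h~>(3,1) k~>(4,3,2)
  composite₂ = [3 4; 2 3; 1 2]
Equal? YES — commutes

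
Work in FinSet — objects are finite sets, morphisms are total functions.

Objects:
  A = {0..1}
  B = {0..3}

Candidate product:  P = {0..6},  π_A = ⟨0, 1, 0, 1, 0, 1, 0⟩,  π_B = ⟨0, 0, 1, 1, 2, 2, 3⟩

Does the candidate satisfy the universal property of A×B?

Answer: NOT A VALID PRODUCT — |P|=7 ≠ |A|·|B|=8

Derivation:
|A|·|B| = 2·4 = 8;  |P| = 7
  → cardinalities differ; no bijection possible.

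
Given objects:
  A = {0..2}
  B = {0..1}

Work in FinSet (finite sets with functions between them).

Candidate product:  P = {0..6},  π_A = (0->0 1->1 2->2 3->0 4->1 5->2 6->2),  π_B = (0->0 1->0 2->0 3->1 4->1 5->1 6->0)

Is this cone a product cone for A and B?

|A|·|B| = 3·2 = 6;  |P| = 7
  → cardinalities differ; no bijection possible.

Answer: NOT A VALID PRODUCT — |P|=7 ≠ |A|·|B|=6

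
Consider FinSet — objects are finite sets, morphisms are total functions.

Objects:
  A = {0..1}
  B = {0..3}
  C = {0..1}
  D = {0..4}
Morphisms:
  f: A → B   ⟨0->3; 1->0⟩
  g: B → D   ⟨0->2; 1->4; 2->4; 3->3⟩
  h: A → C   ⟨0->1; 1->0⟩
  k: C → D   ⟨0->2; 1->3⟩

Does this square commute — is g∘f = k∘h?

Path 1 = f;g:
  0 f→3 g→3
  1 f→0 g→2
  ⟦path⟧₁ = ⟨0->3; 1->2⟩
Path 2 = h;k:
  0 h→1 k→3
  1 h→0 k→2
  ⟦path⟧₂ = ⟨0->3; 1->2⟩
Equal? equal; square commutes

Answer: COMMUTES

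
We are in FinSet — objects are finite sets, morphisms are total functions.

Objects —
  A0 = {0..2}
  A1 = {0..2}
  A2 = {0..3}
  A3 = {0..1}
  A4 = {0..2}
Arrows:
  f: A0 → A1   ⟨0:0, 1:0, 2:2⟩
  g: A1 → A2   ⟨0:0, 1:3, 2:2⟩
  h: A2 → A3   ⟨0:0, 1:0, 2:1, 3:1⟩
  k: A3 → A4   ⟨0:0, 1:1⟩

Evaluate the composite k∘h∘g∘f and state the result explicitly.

  0 f→0 g→0 h→0 k→0
  1 f→0 g→0 h→0 k→0
  2 f→2 g→2 h→1 k→1
⟦path⟧: ⟨0:0, 1:0, 2:1⟩

Answer: ⟨0:0, 1:0, 2:1⟩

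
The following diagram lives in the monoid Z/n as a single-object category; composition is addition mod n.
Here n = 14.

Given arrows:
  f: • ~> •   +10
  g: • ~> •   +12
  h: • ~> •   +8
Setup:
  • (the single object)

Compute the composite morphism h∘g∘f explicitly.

Answer: +2

Work:
  0 +10≡10 +12≡8 +8≡2  (mod 14)
⟦path⟧: +2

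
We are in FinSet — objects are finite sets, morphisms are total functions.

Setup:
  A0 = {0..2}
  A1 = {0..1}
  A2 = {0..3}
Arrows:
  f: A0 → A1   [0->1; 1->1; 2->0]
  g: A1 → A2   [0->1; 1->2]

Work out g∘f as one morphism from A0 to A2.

Answer: [0->2; 1->2; 2->1]

Trace:
  0 f→1 g→2
  1 f→1 g→2
  2 f→0 g→1
result: [0->2; 1->2; 2->1]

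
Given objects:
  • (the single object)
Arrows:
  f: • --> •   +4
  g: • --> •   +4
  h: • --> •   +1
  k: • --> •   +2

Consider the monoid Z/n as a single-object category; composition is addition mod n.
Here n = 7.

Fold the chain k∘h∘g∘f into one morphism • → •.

Answer: +4

Derivation:
  0 +4≡4 +4≡1 +1≡2 +2≡4  (mod 7)
⟦path⟧: +4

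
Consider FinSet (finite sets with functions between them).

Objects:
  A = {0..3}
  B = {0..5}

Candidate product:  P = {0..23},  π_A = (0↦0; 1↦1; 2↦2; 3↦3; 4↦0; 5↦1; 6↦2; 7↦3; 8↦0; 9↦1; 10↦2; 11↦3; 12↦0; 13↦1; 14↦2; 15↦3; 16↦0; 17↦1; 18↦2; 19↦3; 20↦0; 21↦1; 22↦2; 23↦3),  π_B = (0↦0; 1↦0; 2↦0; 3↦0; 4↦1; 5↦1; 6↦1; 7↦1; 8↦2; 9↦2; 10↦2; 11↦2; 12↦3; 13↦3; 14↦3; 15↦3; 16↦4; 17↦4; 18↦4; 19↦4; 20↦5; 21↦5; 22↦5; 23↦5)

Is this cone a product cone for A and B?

|A|·|B| = 4·6 = 24;  |P| = 24
Check the pairing map k ↦ (π_A(k), π_B(k)):
  0 ↦ (0,0)
  1 ↦ (1,0)
  2 ↦ (2,0)
  3 ↦ (3,0)
  4 ↦ (0,1)
  5 ↦ (1,1)
  6 ↦ (2,1)
  7 ↦ (3,1)
  8 ↦ (0,2)
  9 ↦ (1,2)
  10 ↦ (2,2)
  11 ↦ (3,2)
  12 ↦ (0,3)
  13 ↦ (1,3)
  14 ↦ (2,3)
  15 ↦ (3,3)
  16 ↦ (0,4)
  17 ↦ (1,4)
  18 ↦ (2,4)
  19 ↦ (3,4)
  20 ↦ (0,5)
  21 ↦ (1,5)
  22 ↦ (2,5)
  23 ↦ (3,5)
distinct pairs in image: 24 / 24 needed
  → bijection onto A×B; projections well-typed.

Answer: VALID PRODUCT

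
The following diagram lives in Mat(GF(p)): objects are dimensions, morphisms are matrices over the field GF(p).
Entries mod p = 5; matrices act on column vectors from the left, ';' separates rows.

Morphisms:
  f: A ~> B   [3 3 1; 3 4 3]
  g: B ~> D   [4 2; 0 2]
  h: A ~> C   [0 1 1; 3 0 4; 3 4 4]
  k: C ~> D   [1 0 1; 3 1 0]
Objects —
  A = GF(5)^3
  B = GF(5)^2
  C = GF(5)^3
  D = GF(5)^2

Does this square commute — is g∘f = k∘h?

1) trace f;g:
  e0=(1,0,0) f~>(3,3) g~>(3,1)
  e1=(0,1,0) f~>(3,4) g~>(0,3)
  e2=(0,0,1) f~>(1,3) g~>(0,1)
  result₁ = [3 0 0; 1 3 1]
2) trace h;k:
  e0=(1,0,0) h~>(0,3,3) k~>(3,3)
  e1=(0,1,0) h~>(1,0,4) k~>(0,3)
  e2=(0,0,1) h~>(1,4,4) k~>(0,2)
  result₂ = [3 0 0; 3 3 2]
Equal? differ; not commutative

Answer: DOES NOT COMMUTE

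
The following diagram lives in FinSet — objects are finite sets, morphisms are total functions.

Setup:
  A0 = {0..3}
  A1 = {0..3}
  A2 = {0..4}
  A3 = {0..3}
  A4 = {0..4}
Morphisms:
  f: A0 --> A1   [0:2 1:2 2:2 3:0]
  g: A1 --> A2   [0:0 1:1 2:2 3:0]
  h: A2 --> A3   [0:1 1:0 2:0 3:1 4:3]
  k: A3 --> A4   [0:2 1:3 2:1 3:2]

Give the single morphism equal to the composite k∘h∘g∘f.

Answer: [0:2 1:2 2:2 3:3]

Work:
  0 f-->2 g-->2 h-->0 k-->2
  1 f-->2 g-->2 h-->0 k-->2
  2 f-->2 g-->2 h-->0 k-->2
  3 f-->0 g-->0 h-->1 k-->3
composite: [0:2 1:2 2:2 3:3]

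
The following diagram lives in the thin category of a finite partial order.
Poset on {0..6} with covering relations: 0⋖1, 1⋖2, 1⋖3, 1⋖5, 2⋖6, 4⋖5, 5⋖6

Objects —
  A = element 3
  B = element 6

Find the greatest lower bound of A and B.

Answer: A∧B = 1

Derivation:
Lower bounds of A=3 and B=6: {0,1}
  0 ≤ 1
  1 ≤ 1
glb = 1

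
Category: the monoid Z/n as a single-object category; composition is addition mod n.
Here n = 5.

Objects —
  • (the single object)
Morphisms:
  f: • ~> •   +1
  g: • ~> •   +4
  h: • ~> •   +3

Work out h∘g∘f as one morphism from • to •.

  0 +1≡1 +4≡0 +3≡3  (mod 5)
composite: +3

Answer: +3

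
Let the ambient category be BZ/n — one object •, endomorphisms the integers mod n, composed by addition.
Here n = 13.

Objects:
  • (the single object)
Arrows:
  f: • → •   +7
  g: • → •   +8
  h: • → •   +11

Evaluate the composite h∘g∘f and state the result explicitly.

Answer: +0

Derivation:
  0 +7≡7 +8≡2 +11≡0  (mod 13)
composite: +0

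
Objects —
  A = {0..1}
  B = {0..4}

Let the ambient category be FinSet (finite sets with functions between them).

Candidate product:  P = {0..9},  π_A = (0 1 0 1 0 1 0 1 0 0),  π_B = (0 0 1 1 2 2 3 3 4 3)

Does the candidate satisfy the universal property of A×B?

|A|·|B| = 2·5 = 10;  |P| = 10
Check the pairing map k ↦ (π_A(k), π_B(k)):
  0 -> (0,0)
  1 -> (1,0)
  2 -> (0,1)
  3 -> (1,1)
  4 -> (0,2)
  5 -> (1,2)
  6 -> (0,3)
  7 -> (1,3)
  8 -> (0,4)
  9 -> (0,3)  ✗ repeats pair of k=6
distinct pairs in image: 9 / 10 needed
  → (0,3) hit at k=6 and k=9

Answer: NOT A VALID PRODUCT — duplicate pair at indices 6,9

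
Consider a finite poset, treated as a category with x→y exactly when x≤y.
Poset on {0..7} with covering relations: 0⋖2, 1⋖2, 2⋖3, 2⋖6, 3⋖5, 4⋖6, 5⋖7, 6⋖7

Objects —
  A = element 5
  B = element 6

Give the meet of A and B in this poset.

Answer: A∧B = 2

Trace:
{x : x<=A ∧ x<=B} = {0,1,2}  (A=5, B=6)
  0 <= 2
  1 <= 2
  2 <= 2
glb = 2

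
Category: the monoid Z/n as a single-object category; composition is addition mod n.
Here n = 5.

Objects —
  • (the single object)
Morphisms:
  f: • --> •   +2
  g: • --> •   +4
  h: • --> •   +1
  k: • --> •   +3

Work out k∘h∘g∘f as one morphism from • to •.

  0 +2≡2 +4≡1 +1≡2 +3≡0  (mod 5)
composite: +0

Answer: +0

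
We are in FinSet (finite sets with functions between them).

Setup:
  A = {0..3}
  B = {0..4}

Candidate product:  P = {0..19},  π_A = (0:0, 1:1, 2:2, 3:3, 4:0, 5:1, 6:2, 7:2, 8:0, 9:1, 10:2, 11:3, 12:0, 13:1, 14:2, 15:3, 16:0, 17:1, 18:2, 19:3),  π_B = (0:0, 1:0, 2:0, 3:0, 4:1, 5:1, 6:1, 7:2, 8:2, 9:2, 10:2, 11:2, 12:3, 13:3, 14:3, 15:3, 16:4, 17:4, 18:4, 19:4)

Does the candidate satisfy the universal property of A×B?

|A|·|B| = 4·5 = 20;  |P| = 20
Check the pairing map k ↦ (π_A(k), π_B(k)):
  0 : (0,0)
  1 : (1,0)
  2 : (2,0)
  3 : (3,0)
  4 : (0,1)
  5 : (1,1)
  6 : (2,1)
  7 : (2,2)
  8 : (0,2)
  9 : (1,2)
  10 : (2,2)  ✗ repeats pair of k=7
  11 : (3,2)
  12 : (0,3)
  13 : (1,3)
  14 : (2,3)
  15 : (3,3)
  16 : (0,4)
  17 : (1,4)
  18 : (2,4)
  19 : (3,4)
distinct pairs in image: 19 / 20 needed
  → (2,2) hit at k=7 and k=10

Answer: NOT A VALID PRODUCT — duplicate pair at indices 10,7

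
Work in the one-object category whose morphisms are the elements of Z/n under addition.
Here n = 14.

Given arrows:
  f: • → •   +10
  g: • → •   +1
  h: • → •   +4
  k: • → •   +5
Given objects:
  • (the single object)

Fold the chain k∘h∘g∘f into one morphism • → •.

Answer: +6

Trace:
  0 +10≡10 +1≡11 +4≡1 +5≡6  (mod 14)
⟦path⟧: +6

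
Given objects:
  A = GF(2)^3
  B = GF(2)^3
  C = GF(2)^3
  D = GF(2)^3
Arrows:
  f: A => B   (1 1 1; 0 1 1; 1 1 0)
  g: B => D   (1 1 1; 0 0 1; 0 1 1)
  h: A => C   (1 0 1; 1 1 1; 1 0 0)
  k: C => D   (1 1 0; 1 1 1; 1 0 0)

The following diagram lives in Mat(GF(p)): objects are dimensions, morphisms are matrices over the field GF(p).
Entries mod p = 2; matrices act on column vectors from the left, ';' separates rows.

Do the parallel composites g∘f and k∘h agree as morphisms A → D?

1) trace f;g:
  e0=[1,0,0] f=>[1,0,1] g=>[0,1,1]
  e1=[0,1,0] f=>[1,1,1] g=>[1,1,0]
  e2=[0,0,1] f=>[1,1,0] g=>[0,0,1]
  ⟦path⟧₁ = (0 1 0; 1 1 0; 1 0 1)
2) trace h;k:
  e0=[1,0,0] h=>[1,1,1] k=>[0,1,1]
  e1=[0,1,0] h=>[0,1,0] k=>[1,1,0]
  e2=[0,0,1] h=>[1,1,0] k=>[0,0,1]
  ⟦path⟧₂ = (0 1 0; 1 1 0; 1 0 1)
Equal? YES — commutes

Answer: COMMUTES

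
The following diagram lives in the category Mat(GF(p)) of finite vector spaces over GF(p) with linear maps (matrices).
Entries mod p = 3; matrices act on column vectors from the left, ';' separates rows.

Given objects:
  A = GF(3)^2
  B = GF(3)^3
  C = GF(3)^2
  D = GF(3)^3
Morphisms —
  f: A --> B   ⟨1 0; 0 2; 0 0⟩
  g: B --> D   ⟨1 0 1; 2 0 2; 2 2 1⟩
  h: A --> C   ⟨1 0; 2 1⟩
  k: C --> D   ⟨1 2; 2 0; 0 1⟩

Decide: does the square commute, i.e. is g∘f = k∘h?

Answer: DOES NOT COMMUTE

Work:
Along f;g (path 1):
  e0=[1,0] f-->[1,0,0] g-->[1,2,2]
  e1=[0,1] f-->[0,2,0] g-->[0,0,1]
  result₁ = ⟨1 0; 2 0; 2 1⟩
Along h;k (path 2):
  e0=[1,0] h-->[1,2] k-->[2,2,2]
  e1=[0,1] h-->[0,1] k-->[2,0,1]
  result₂ = ⟨2 2; 2 0; 2 1⟩
Equal? differ; not commutative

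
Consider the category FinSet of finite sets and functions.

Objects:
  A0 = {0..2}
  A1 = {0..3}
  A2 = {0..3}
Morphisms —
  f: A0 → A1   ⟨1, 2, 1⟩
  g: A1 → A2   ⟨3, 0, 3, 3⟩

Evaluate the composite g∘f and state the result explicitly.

  0 f→1 g→0
  1 f→2 g→3
  2 f→1 g→0
result: ⟨0, 3, 0⟩

Answer: ⟨0, 3, 0⟩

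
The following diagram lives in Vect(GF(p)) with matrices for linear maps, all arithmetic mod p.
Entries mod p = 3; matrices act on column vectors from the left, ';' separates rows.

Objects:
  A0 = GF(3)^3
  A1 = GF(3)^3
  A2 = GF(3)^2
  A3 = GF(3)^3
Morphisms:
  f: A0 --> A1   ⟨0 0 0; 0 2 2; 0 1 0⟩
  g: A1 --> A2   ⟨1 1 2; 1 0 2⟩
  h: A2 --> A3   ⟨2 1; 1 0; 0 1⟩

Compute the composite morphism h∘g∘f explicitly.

Answer: ⟨0 1 1; 0 1 2; 0 2 0⟩

Work:
  e0=⟨1,0,0⟩ f-->⟨0,0,0⟩ g-->⟨0,0⟩ h-->⟨0,0,0⟩
  e1=⟨0,1,0⟩ f-->⟨0,2,1⟩ g-->⟨1,2⟩ h-->⟨1,1,2⟩
  e2=⟨0,0,1⟩ f-->⟨0,2,0⟩ g-->⟨2,0⟩ h-->⟨1,2,0⟩
result: ⟨0 1 1; 0 1 2; 0 2 0⟩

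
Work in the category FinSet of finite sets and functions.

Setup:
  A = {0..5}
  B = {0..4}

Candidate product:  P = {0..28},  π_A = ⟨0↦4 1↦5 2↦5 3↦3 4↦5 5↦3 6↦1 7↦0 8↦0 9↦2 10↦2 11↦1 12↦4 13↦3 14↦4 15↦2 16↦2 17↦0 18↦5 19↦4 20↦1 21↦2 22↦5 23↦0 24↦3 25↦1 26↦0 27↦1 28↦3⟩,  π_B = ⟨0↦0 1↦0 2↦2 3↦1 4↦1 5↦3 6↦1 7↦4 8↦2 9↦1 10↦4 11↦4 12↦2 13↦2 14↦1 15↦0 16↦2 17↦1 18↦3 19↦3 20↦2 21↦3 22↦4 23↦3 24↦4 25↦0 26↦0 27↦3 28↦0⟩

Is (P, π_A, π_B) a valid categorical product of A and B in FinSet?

|A|·|B| = 6·5 = 30;  |P| = 29
  → cardinalities differ; no bijection possible.

Answer: NOT A VALID PRODUCT — |P|=29 ≠ |A|·|B|=30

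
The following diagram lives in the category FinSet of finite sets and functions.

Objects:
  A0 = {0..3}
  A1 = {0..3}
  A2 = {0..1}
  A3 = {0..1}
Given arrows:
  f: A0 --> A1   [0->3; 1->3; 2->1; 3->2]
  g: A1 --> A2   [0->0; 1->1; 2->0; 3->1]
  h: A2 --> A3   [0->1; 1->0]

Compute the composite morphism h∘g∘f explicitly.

Answer: [0->0; 1->0; 2->0; 3->1]

Work:
  0 f-->3 g-->1 h-->0
  1 f-->3 g-->1 h-->0
  2 f-->1 g-->1 h-->0
  3 f-->2 g-->0 h-->1
composite: [0->0; 1->0; 2->0; 3->1]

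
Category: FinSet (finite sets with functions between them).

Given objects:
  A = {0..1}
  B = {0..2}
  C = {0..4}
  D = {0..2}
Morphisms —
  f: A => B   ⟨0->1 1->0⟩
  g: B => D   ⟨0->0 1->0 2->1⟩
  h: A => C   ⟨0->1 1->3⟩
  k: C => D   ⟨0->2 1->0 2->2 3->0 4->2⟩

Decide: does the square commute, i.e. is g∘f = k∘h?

Along f;g (path 1):
  0 f=>1 g=>0
  1 f=>0 g=>0
  ⟦path⟧₁ = ⟨0->0 1->0⟩
Along h;k (path 2):
  0 h=>1 k=>0
  1 h=>3 k=>0
  ⟦path⟧₂ = ⟨0->0 1->0⟩
Equal? same morphism ✓

Answer: COMMUTES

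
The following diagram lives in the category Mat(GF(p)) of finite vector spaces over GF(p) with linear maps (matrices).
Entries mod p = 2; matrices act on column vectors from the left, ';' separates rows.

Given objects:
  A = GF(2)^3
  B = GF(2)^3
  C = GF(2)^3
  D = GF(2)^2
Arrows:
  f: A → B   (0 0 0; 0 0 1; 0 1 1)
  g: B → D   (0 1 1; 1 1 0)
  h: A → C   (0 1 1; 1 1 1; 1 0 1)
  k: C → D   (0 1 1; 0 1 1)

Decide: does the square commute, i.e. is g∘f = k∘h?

Answer: DOES NOT COMMUTE

Derivation:
Path 1 = f;g:
  e0=⟨1,0,0⟩ f→⟨0,0,0⟩ g→⟨0,0⟩
  e1=⟨0,1,0⟩ f→⟨0,0,1⟩ g→⟨1,0⟩
  e2=⟨0,0,1⟩ f→⟨0,1,1⟩ g→⟨0,1⟩
  result₁ = (0 1 0; 0 0 1)
Path 2 = h;k:
  e0=⟨1,0,0⟩ h→⟨0,1,1⟩ k→⟨0,0⟩
  e1=⟨0,1,0⟩ h→⟨1,1,0⟩ k→⟨1,1⟩
  e2=⟨0,0,1⟩ h→⟨1,1,1⟩ k→⟨0,0⟩
  result₂ = (0 1 0; 0 1 0)
Equal? differ; not commutative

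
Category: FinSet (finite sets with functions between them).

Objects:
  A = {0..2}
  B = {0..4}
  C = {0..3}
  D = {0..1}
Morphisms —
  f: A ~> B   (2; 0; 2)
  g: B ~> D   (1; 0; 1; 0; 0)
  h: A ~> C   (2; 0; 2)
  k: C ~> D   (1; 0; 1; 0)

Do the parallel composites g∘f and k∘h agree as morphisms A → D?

Answer: COMMUTES

Derivation:
Along f;g (path 1):
  0 f~>2 g~>1
  1 f~>0 g~>1
  2 f~>2 g~>1
  composite₁ = (1; 1; 1)
Along h;k (path 2):
  0 h~>2 k~>1
  1 h~>0 k~>1
  2 h~>2 k~>1
  composite₂ = (1; 1; 1)
Equal? YES — commutes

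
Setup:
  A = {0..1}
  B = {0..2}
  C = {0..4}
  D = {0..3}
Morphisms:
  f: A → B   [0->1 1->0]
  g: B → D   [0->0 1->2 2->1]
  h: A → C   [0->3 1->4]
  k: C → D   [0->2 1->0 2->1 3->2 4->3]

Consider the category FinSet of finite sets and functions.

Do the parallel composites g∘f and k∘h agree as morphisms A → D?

Answer: DOES NOT COMMUTE

Derivation:
Path 1 = f;g:
  0 f→1 g→2
  1 f→0 g→0
  composite₁ = [0->2 1->0]
Path 2 = h;k:
  0 h→3 k→2
  1 h→4 k→3
  composite₂ = [0->2 1->3]
Equal? NO — does not commute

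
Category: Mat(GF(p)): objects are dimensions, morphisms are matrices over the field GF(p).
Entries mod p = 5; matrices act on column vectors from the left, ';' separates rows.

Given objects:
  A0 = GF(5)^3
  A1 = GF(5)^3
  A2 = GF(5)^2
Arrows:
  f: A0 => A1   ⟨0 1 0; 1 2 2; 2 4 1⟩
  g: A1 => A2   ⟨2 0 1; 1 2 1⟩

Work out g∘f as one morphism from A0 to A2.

  e0=[1,0,0] f=>[0,1,2] g=>[2,4]
  e1=[0,1,0] f=>[1,2,4] g=>[1,4]
  e2=[0,0,1] f=>[0,2,1] g=>[1,0]
result: ⟨2 1 1; 4 4 0⟩

Answer: ⟨2 1 1; 4 4 0⟩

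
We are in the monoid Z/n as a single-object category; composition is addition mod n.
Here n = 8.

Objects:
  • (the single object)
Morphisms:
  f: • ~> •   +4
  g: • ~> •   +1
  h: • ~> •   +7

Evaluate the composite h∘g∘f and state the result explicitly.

Answer: +4

Derivation:
  0 +4≡4 +1≡5 +7≡4  (mod 8)
composite: +4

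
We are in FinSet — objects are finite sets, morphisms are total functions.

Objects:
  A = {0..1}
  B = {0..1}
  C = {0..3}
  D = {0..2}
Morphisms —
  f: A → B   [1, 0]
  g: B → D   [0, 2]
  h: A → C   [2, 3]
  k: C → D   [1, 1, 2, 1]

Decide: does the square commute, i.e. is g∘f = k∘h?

Answer: DOES NOT COMMUTE

Derivation:
1) trace f;g:
  0 f→1 g→2
  1 f→0 g→0
  ⟦path⟧₁ = [2, 0]
2) trace h;k:
  0 h→2 k→2
  1 h→3 k→1
  ⟦path⟧₂ = [2, 1]
Equal? differ; not commutative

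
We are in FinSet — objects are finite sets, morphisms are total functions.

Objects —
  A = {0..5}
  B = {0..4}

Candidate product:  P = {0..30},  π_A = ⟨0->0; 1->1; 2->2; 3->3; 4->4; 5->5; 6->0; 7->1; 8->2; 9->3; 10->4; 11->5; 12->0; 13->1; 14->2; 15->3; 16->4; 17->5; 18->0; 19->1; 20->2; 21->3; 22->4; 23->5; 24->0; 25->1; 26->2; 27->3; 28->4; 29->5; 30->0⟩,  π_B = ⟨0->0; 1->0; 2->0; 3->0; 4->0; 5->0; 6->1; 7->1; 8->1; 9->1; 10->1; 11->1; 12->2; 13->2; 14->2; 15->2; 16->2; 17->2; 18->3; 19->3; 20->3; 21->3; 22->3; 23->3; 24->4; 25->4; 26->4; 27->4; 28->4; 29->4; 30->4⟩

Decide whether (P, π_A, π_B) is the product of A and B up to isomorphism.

|A|·|B| = 6·5 = 30;  |P| = 31
  → cardinalities differ; no bijection possible.

Answer: NOT A VALID PRODUCT — |P|=31 ≠ |A|·|B|=30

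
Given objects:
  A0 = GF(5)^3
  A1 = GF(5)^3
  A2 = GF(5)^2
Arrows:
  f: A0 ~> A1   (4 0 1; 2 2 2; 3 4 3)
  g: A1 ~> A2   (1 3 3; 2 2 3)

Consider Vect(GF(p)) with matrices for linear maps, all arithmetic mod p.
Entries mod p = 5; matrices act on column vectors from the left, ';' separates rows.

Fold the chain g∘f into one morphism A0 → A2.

  e0=[1,0,0] f~>[4,2,3] g~>[4,1]
  e1=[0,1,0] f~>[0,2,4] g~>[3,1]
  e2=[0,0,1] f~>[1,2,3] g~>[1,0]
composite: (4 3 1; 1 1 0)

Answer: (4 3 1; 1 1 0)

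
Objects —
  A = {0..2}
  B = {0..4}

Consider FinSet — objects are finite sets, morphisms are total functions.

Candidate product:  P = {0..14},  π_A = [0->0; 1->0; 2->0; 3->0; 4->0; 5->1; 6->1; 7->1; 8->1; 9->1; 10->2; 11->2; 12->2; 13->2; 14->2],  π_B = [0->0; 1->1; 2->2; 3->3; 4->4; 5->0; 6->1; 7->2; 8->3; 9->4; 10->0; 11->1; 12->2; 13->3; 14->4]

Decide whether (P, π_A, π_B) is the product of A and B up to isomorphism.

Answer: VALID PRODUCT

Derivation:
|A|·|B| = 3·5 = 15;  |P| = 15
Check the pairing map k ↦ (π_A(k), π_B(k)):
  0 -> (0,0)
  1 -> (0,1)
  2 -> (0,2)
  3 -> (0,3)
  4 -> (0,4)
  5 -> (1,0)
  6 -> (1,1)
  7 -> (1,2)
  8 -> (1,3)
  9 -> (1,4)
  10 -> (2,0)
  11 -> (2,1)
  12 -> (2,2)
  13 -> (2,3)
  14 -> (2,4)
distinct pairs in image: 15 / 15 needed
  → bijection onto A×B; projections well-typed.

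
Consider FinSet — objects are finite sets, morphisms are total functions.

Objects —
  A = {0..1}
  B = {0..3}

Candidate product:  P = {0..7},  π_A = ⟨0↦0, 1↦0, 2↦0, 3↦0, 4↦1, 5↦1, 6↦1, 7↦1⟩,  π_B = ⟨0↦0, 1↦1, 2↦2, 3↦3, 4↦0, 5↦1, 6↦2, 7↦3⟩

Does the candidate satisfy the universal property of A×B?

|A|·|B| = 2·4 = 8;  |P| = 8
Check the pairing map k ↦ (π_A(k), π_B(k)):
  0 ↦ (0,0)
  1 ↦ (0,1)
  2 ↦ (0,2)
  3 ↦ (0,3)
  4 ↦ (1,0)
  5 ↦ (1,1)
  6 ↦ (1,2)
  7 ↦ (1,3)
distinct pairs in image: 8 / 8 needed
  → bijection onto A×B; projections well-typed.

Answer: VALID PRODUCT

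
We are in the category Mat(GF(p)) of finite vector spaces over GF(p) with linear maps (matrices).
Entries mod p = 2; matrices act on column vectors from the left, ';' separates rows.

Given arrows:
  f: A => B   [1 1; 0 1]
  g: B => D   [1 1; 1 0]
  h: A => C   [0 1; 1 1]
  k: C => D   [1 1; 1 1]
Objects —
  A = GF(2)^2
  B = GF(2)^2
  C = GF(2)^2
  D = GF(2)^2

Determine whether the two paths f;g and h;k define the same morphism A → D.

1) trace f;g:
  e0=⟨1,0⟩ f=>⟨1,0⟩ g=>⟨1,1⟩
  e1=⟨0,1⟩ f=>⟨1,1⟩ g=>⟨0,1⟩
  composite₁ = [1 0; 1 1]
2) trace h;k:
  e0=⟨1,0⟩ h=>⟨0,1⟩ k=>⟨1,1⟩
  e1=⟨0,1⟩ h=>⟨1,1⟩ k=>⟨0,0⟩
  composite₂ = [1 0; 1 0]
Equal? NO — does not commute

Answer: DOES NOT COMMUTE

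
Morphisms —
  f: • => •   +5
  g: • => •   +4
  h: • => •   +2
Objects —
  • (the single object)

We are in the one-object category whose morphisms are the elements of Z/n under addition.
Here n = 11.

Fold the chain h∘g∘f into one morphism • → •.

Answer: +0

Derivation:
  0 +5≡5 +4≡9 +2≡0  (mod 11)
⟦path⟧: +0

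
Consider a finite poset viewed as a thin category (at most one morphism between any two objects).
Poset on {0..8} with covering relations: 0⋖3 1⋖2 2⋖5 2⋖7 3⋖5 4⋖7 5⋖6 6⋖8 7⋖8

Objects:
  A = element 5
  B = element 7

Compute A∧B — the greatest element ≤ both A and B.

{x : x⊑A ∧ x⊑B} = {1,2}  (A=5, B=7)
  1 ⊑ 2
  2 ⊑ 2
glb = 2

Answer: A∧B = 2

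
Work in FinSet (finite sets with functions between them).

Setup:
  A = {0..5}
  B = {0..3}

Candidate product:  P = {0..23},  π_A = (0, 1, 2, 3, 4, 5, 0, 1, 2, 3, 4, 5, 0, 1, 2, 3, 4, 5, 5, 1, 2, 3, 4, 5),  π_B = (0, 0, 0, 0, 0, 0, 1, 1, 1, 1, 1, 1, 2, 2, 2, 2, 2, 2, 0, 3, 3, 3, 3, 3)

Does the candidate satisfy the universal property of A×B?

|A|·|B| = 6·4 = 24;  |P| = 24
Check the pairing map k ↦ (π_A(k), π_B(k)):
  0 ↦ (0,0)
  1 ↦ (1,0)
  2 ↦ (2,0)
  3 ↦ (3,0)
  4 ↦ (4,0)
  5 ↦ (5,0)
  6 ↦ (0,1)
  7 ↦ (1,1)
  8 ↦ (2,1)
  9 ↦ (3,1)
  10 ↦ (4,1)
  11 ↦ (5,1)
  12 ↦ (0,2)
  13 ↦ (1,2)
  14 ↦ (2,2)
  15 ↦ (3,2)
  16 ↦ (4,2)
  17 ↦ (5,2)
  18 ↦ (5,0)  ✗ repeats pair of k=5
  19 ↦ (1,3)
  20 ↦ (2,3)
  21 ↦ (3,3)
  22 ↦ (4,3)
  23 ↦ (5,3)
distinct pairs in image: 23 / 24 needed
  → (5,0) hit at k=5 and k=18

Answer: NOT A VALID PRODUCT — duplicate pair at indices 5,18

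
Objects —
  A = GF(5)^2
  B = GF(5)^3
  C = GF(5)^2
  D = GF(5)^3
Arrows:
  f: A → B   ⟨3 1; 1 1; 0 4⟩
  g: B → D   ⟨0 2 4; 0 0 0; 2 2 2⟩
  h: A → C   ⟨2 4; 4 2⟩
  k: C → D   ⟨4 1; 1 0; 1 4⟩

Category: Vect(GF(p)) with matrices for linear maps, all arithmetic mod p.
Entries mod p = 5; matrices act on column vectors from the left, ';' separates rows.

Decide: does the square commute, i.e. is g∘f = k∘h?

1) trace f;g:
  e0=[1,0] f→[3,1,0] g→[2,0,3]
  e1=[0,1] f→[1,1,4] g→[3,0,2]
  result₁ = ⟨2 3; 0 0; 3 2⟩
2) trace h;k:
  e0=[1,0] h→[2,4] k→[2,2,3]
  e1=[0,1] h→[4,2] k→[3,4,2]
  result₂ = ⟨2 3; 2 4; 3 2⟩
Equal? NO — does not commute

Answer: DOES NOT COMMUTE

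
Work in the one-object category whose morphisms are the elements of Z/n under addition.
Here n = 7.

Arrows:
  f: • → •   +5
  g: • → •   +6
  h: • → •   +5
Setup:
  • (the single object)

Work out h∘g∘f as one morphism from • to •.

Answer: +2

Trace:
  0 +5≡5 +6≡4 +5≡2  (mod 7)
composite: +2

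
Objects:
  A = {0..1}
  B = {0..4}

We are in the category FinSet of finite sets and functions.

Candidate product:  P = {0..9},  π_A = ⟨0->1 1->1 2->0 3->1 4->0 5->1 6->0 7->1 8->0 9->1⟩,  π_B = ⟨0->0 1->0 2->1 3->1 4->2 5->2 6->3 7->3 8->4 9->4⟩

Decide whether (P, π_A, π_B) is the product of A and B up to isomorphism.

Answer: NOT A VALID PRODUCT — duplicate pair at indices 1,0

Derivation:
|A|·|B| = 2·5 = 10;  |P| = 10
Check the pairing map k ↦ (π_A(k), π_B(k)):
  0 -> (1,0)
  1 -> (1,0)  ✗ repeats pair of k=0
  2 -> (0,1)
  3 -> (1,1)
  4 -> (0,2)
  5 -> (1,2)
  6 -> (0,3)
  7 -> (1,3)
  8 -> (0,4)
  9 -> (1,4)
distinct pairs in image: 9 / 10 needed
  → (1,0) hit at k=0 and k=1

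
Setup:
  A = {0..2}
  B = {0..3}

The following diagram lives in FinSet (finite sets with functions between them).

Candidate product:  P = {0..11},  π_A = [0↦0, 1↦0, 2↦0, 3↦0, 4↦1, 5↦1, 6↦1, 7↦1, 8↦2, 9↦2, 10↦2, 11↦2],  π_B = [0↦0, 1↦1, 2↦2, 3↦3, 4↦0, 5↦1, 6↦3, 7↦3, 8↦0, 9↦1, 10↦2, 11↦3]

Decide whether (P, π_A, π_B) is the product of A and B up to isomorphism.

|A|·|B| = 3·4 = 12;  |P| = 12
Check the pairing map k ↦ (π_A(k), π_B(k)):
  0 ↦ (0,0)
  1 ↦ (0,1)
  2 ↦ (0,2)
  3 ↦ (0,3)
  4 ↦ (1,0)
  5 ↦ (1,1)
  6 ↦ (1,3)
  7 ↦ (1,3)  ✗ repeats pair of k=6
  8 ↦ (2,0)
  9 ↦ (2,1)
  10 ↦ (2,2)
  11 ↦ (2,3)
distinct pairs in image: 11 / 12 needed
  → (1,3) hit at k=6 and k=7

Answer: NOT A VALID PRODUCT — duplicate pair at indices 7,6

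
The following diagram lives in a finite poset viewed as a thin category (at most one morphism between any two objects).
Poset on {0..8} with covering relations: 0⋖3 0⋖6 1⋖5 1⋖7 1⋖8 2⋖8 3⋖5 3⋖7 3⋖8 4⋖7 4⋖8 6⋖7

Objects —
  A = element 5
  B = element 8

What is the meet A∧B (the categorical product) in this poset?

Answer: NO MEET EXISTS

Work:
{x : x≤A ∧ x≤B} = {0,1,3}  (A=5, B=8)
  maximal lower bounds 1 and 3 are incomparable: neither 1≤3 nor 3≤1
→ no greatest lower bound exists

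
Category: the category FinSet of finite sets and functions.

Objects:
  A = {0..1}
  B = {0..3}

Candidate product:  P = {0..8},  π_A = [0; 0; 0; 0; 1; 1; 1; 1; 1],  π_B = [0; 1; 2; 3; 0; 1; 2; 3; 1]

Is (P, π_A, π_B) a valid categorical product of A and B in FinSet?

|A|·|B| = 2·4 = 8;  |P| = 9
  → cardinalities differ; no bijection possible.

Answer: NOT A VALID PRODUCT — |P|=9 ≠ |A|·|B|=8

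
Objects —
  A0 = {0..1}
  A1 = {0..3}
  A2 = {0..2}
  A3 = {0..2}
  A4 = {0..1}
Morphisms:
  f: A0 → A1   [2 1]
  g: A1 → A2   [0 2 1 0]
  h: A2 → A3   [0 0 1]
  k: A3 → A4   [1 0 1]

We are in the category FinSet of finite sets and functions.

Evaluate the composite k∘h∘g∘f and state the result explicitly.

Answer: [1 0]

Work:
  0 f→2 g→1 h→0 k→1
  1 f→1 g→2 h→1 k→0
composite: [1 0]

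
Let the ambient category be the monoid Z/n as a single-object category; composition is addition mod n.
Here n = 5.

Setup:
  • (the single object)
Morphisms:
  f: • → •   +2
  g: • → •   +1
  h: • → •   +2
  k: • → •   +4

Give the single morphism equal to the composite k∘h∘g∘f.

Answer: +4

Trace:
  0 +2≡2 +1≡3 +2≡0 +4≡4  (mod 5)
result: +4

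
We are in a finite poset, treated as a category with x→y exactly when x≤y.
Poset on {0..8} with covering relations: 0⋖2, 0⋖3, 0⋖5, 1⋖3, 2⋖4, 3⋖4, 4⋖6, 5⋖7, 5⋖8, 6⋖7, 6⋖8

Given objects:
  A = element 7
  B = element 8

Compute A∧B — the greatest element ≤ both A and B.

Answer: NO MEET EXISTS

Work:
Lower bounds of A=7 and B=8: {0,1,2,3,4,5,6}
  maximal lower bounds 5 and 6 are incomparable: neither 5<=6 nor 6<=5
→ no greatest lower bound exists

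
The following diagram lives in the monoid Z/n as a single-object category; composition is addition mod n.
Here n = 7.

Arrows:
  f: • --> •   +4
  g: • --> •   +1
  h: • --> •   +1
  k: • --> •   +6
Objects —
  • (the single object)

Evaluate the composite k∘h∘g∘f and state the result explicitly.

Answer: +5

Work:
  0 +4≡4 +1≡5 +1≡6 +6≡5  (mod 7)
result: +5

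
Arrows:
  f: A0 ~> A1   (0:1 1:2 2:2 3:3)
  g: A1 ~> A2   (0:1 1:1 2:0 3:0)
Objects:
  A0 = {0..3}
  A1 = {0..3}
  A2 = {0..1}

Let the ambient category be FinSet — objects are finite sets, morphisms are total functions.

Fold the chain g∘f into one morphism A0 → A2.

Answer: (0:1 1:0 2:0 3:0)

Work:
  0 f~>1 g~>1
  1 f~>2 g~>0
  2 f~>2 g~>0
  3 f~>3 g~>0
result: (0:1 1:0 2:0 3:0)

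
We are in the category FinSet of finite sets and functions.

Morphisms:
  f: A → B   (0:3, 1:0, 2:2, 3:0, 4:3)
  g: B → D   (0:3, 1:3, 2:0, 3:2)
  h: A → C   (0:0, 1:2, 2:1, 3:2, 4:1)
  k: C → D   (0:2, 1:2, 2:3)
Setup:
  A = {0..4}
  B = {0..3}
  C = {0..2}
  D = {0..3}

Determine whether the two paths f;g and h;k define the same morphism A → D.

Along f;g (path 1):
  0 f→3 g→2
  1 f→0 g→3
  2 f→2 g→0
  3 f→0 g→3
  4 f→3 g→2
  ⟦path⟧₁ = (0:2, 1:3, 2:0, 3:3, 4:2)
Along h;k (path 2):
  0 h→0 k→2
  1 h→2 k→3
  2 h→1 k→2
  3 h→2 k→3
  4 h→1 k→2
  ⟦path⟧₂ = (0:2, 1:3, 2:2, 3:3, 4:2)
Equal? distinct morphisms ✗

Answer: DOES NOT COMMUTE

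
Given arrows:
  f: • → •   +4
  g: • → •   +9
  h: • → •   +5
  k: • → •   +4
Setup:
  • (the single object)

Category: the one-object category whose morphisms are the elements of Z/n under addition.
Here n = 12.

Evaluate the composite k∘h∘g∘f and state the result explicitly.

Answer: +10

Derivation:
  0 +4≡4 +9≡1 +5≡6 +4≡10  (mod 12)
composite: +10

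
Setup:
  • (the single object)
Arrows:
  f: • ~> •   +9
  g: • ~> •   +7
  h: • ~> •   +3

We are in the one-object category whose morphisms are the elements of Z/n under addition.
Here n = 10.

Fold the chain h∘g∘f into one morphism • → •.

  0 +9≡9 +7≡6 +3≡9  (mod 10)
⟦path⟧: +9

Answer: +9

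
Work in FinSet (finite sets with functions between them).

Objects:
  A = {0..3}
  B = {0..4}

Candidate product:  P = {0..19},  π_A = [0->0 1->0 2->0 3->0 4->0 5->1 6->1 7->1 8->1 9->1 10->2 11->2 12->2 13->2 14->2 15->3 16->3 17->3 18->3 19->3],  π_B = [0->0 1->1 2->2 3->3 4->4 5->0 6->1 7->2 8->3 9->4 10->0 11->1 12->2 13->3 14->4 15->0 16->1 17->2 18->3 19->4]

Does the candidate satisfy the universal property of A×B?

|A|·|B| = 4·5 = 20;  |P| = 20
Check the pairing map k ↦ (π_A(k), π_B(k)):
  0 -> (0,0)
  1 -> (0,1)
  2 -> (0,2)
  3 -> (0,3)
  4 -> (0,4)
  5 -> (1,0)
  6 -> (1,1)
  7 -> (1,2)
  8 -> (1,3)
  9 -> (1,4)
  10 -> (2,0)
  11 -> (2,1)
  12 -> (2,2)
  13 -> (2,3)
  14 -> (2,4)
  15 -> (3,0)
  16 -> (3,1)
  17 -> (3,2)
  18 -> (3,3)
  19 -> (3,4)
distinct pairs in image: 20 / 20 needed
  → bijection onto A×B; projections well-typed.

Answer: VALID PRODUCT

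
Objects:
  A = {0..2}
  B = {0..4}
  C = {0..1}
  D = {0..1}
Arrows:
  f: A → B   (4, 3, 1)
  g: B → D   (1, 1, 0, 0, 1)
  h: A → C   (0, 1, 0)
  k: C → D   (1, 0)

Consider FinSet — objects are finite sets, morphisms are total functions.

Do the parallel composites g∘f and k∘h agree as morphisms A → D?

Answer: COMMUTES

Trace:
Path 1 = f;g:
  0 f→4 g→1
  1 f→3 g→0
  2 f→1 g→1
  ⟦path⟧₁ = (1, 0, 1)
Path 2 = h;k:
  0 h→0 k→1
  1 h→1 k→0
  2 h→0 k→1
  ⟦path⟧₂ = (1, 0, 1)
Equal? same morphism ✓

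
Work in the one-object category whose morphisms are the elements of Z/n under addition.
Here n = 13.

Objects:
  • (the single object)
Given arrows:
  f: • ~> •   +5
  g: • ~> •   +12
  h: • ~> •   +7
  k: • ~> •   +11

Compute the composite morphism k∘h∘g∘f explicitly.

  0 +5≡5 +12≡4 +7≡11 +11≡9  (mod 13)
result: +9

Answer: +9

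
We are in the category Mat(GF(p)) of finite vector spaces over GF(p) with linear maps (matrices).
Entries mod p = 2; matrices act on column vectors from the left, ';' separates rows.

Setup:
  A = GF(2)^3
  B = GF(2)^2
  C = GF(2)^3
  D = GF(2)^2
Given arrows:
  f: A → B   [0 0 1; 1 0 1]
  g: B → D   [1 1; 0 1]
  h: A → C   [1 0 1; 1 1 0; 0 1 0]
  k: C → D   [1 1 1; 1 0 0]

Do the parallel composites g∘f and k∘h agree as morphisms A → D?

Path 1 = f;g:
  e0=⟨1,0,0⟩ f→⟨0,1⟩ g→⟨1,1⟩
  e1=⟨0,1,0⟩ f→⟨0,0⟩ g→⟨0,0⟩
  e2=⟨0,0,1⟩ f→⟨1,1⟩ g→⟨0,1⟩
  composite₁ = [1 0 0; 1 0 1]
Path 2 = h;k:
  e0=⟨1,0,0⟩ h→⟨1,1,0⟩ k→⟨0,1⟩
  e1=⟨0,1,0⟩ h→⟨0,1,1⟩ k→⟨0,0⟩
  e2=⟨0,0,1⟩ h→⟨1,0,0⟩ k→⟨1,1⟩
  composite₂ = [0 0 1; 1 0 1]
Equal? distinct morphisms ✗

Answer: DOES NOT COMMUTE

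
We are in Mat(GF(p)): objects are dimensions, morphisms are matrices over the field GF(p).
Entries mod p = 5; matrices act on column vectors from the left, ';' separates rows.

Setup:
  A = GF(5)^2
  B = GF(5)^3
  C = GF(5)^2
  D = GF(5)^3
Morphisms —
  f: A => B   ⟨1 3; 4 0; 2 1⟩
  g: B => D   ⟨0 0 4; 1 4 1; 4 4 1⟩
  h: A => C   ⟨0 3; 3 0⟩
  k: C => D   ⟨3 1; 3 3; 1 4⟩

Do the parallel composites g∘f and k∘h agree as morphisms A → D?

Answer: COMMUTES

Trace:
Along f;g (path 1):
  e0=[1,0] f=>[1,4,2] g=>[3,4,2]
  e1=[0,1] f=>[3,0,1] g=>[4,4,3]
  composite₁ = ⟨3 4; 4 4; 2 3⟩
Along h;k (path 2):
  e0=[1,0] h=>[0,3] k=>[3,4,2]
  e1=[0,1] h=>[3,0] k=>[4,4,3]
  composite₂ = ⟨3 4; 4 4; 2 3⟩
Equal? YES — commutes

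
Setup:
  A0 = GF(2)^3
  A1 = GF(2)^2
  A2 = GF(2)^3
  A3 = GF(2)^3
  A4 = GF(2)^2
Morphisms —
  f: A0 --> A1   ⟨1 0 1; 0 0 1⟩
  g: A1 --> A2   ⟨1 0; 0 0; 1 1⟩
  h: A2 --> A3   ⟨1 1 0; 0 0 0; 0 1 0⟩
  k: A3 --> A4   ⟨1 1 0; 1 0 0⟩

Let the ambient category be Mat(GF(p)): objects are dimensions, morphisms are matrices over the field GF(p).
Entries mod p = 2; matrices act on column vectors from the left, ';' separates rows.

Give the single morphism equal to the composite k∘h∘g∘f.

  e0=(1,0,0) f-->(1,0) g-->(1,0,1) h-->(1,0,0) k-->(1,1)
  e1=(0,1,0) f-->(0,0) g-->(0,0,0) h-->(0,0,0) k-->(0,0)
  e2=(0,0,1) f-->(1,1) g-->(1,0,0) h-->(1,0,0) k-->(1,1)
result: ⟨1 0 1; 1 0 1⟩

Answer: ⟨1 0 1; 1 0 1⟩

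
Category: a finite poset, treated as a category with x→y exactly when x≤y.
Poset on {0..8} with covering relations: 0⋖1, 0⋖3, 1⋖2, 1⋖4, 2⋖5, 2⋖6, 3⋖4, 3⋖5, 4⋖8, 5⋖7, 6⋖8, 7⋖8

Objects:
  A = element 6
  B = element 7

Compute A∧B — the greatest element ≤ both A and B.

{x : x<=A ∧ x<=B} = {0,1,2}  (A=6, B=7)
  0 <= 2
  1 <= 2
  2 <= 2
glb = 2

Answer: A∧B = 2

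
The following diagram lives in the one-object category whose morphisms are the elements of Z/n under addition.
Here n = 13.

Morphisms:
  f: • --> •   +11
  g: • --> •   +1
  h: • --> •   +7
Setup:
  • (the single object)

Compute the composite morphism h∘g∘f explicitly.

Answer: +6

Work:
  0 +11≡11 +1≡12 +7≡6  (mod 13)
result: +6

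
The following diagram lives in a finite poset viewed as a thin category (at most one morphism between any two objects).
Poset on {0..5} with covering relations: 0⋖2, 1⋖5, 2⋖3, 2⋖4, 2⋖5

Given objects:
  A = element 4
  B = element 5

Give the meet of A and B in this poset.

{x : x≤A ∧ x≤B} = {0,2}  (A=4, B=5)
  0 ≤ 2
  2 ≤ 2
glb = 2

Answer: A∧B = 2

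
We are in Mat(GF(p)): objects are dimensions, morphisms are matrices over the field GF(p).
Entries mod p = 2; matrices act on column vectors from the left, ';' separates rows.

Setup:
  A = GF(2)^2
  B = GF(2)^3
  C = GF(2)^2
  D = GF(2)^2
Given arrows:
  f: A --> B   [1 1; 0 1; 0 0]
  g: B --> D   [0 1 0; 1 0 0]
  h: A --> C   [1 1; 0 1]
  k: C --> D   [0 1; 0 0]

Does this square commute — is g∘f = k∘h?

Answer: DOES NOT COMMUTE

Derivation:
1) trace f;g:
  e0=(1,0) f-->(1,0,0) g-->(0,1)
  e1=(0,1) f-->(1,1,0) g-->(1,1)
  ⟦path⟧₁ = [0 1; 1 1]
2) trace h;k:
  e0=(1,0) h-->(1,0) k-->(0,0)
  e1=(0,1) h-->(1,1) k-->(1,0)
  ⟦path⟧₂ = [0 1; 0 0]
Equal? NO — does not commute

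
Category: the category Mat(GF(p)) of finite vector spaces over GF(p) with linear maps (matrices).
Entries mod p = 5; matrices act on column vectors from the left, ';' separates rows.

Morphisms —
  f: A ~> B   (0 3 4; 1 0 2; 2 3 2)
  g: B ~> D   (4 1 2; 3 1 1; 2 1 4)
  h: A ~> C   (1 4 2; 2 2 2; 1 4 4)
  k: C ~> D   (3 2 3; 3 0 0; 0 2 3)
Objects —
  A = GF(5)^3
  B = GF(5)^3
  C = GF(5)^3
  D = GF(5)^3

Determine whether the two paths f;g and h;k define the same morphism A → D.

Answer: DOES NOT COMMUTE

Derivation:
Path 1 = f;g:
  e0=⟨1,0,0⟩ f~>⟨0,1,2⟩ g~>⟨0,3,4⟩
  e1=⟨0,1,0⟩ f~>⟨3,0,3⟩ g~>⟨3,2,3⟩
  e2=⟨0,0,1⟩ f~>⟨4,2,2⟩ g~>⟨2,1,3⟩
  ⟦path⟧₁ = (0 3 2; 3 2 1; 4 3 3)
Path 2 = h;k:
  e0=⟨1,0,0⟩ h~>⟨1,2,1⟩ k~>⟨0,3,2⟩
  e1=⟨0,1,0⟩ h~>⟨4,2,4⟩ k~>⟨3,2,1⟩
  e2=⟨0,0,1⟩ h~>⟨2,2,4⟩ k~>⟨2,1,1⟩
  ⟦path⟧₂ = (0 3 2; 3 2 1; 2 1 1)
Equal? distinct morphisms ✗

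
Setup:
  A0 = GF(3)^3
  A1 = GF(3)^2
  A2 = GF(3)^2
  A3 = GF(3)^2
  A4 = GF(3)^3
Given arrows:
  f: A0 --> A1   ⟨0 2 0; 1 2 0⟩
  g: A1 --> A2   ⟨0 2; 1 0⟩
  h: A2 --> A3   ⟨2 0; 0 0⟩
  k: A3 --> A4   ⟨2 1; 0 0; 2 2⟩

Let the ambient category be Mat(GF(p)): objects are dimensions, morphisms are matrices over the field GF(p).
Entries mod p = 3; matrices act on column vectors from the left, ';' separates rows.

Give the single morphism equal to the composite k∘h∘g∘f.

Answer: ⟨2 1 0; 0 0 0; 2 1 0⟩

Trace:
  e0=⟨1,0,0⟩ f-->⟨0,1⟩ g-->⟨2,0⟩ h-->⟨1,0⟩ k-->⟨2,0,2⟩
  e1=⟨0,1,0⟩ f-->⟨2,2⟩ g-->⟨1,2⟩ h-->⟨2,0⟩ k-->⟨1,0,1⟩
  e2=⟨0,0,1⟩ f-->⟨0,0⟩ g-->⟨0,0⟩ h-->⟨0,0⟩ k-->⟨0,0,0⟩
⟦path⟧: ⟨2 1 0; 0 0 0; 2 1 0⟩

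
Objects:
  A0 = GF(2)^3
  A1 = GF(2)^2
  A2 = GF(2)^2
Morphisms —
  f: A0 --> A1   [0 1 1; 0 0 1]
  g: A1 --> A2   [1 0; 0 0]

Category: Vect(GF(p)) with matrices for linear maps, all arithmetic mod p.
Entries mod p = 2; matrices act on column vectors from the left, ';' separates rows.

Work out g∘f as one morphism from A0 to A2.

Answer: [0 1 1; 0 0 0]

Trace:
  e0=⟨1,0,0⟩ f-->⟨0,0⟩ g-->⟨0,0⟩
  e1=⟨0,1,0⟩ f-->⟨1,0⟩ g-->⟨1,0⟩
  e2=⟨0,0,1⟩ f-->⟨1,1⟩ g-->⟨1,0⟩
composite: [0 1 1; 0 0 0]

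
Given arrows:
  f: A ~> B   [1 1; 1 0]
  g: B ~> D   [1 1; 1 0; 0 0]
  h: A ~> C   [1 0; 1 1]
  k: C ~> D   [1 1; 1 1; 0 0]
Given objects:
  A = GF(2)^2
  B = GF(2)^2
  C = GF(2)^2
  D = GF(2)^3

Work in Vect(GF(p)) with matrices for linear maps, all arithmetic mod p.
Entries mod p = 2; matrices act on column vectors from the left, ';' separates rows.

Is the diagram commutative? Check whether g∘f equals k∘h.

1) trace f;g:
  e0=(1,0) f~>(1,1) g~>(0,1,0)
  e1=(0,1) f~>(1,0) g~>(1,1,0)
  ⟦path⟧₁ = [0 1; 1 1; 0 0]
2) trace h;k:
  e0=(1,0) h~>(1,1) k~>(0,0,0)
  e1=(0,1) h~>(0,1) k~>(1,1,0)
  ⟦path⟧₂ = [0 1; 0 1; 0 0]
Equal? differ; not commutative

Answer: DOES NOT COMMUTE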